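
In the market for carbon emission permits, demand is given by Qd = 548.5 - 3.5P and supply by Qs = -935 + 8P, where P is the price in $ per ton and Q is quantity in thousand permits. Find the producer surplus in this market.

Producer surplus = 588.0625

At equilibrium Qd = Qs, so 548.5 - 3.5P = -935 + 8P; collecting terms, 1483.5 = 11.5P and P* = 129.
Then Q* = 548.5 - 3.5(129) = 97.
Supply choke price (Qs = 0): P = 116.875. Producer surplus = ½ × (129 - 116.875) × 97 = 588.0625.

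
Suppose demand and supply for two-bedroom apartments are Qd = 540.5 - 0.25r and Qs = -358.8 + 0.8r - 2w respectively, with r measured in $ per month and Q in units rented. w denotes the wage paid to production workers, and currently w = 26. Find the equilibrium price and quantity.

With w = 26, supply is Qs = -410.8 + 0.8r.
Equating demand and supply, 540.5 - 0.25r = -410.8 + 0.8r gives 1.05r = 951.3, so r* = 906.
Substitute back: Q* = 540.5 - 0.25(906) = 314.

r* = 906, Q* = 314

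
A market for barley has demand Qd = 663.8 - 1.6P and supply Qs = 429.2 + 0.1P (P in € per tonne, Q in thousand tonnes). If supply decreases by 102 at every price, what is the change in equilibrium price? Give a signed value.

At equilibrium Qd = Qs, so 663.8 - 1.6P = 429.2 + 0.1P; collecting terms, 234.6 = 1.7P and P* = 138.
Then Q* = 663.8 - 1.6(138) = 443.
After the shift, supply is Qs = 327.2 + 0.1P.
Re-solving, 1.7P = 336.6 gives P = 198 and Q = 347.
ΔP = 198 - 138 = 60.

ΔP = 60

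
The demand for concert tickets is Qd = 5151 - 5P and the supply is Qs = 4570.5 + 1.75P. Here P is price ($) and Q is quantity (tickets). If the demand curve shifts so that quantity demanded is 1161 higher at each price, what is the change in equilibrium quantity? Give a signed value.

At equilibrium Qd = Qs, so 5151 - 5P = 4570.5 + 1.75P; collecting terms, 580.5 = 6.75P and P* = 86.
From the demand curve, Q* = 5151 - 5(86) = 4721.
After the shift, demand is Qd = 6312 - 5P.
The new intersection has 1741.5 = 6.75P, i.e. P = 258, Q = 5022.
ΔQ = 5022 - 4721 = 301.

ΔQ = 301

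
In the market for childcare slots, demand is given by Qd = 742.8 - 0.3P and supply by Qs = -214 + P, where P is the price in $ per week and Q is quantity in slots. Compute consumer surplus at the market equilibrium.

The market clears where 742.8 - 0.3P = -214 + P. Rearranging, 1.3P = 956.8, hence P* = 736.
From the demand curve, Q* = 742.8 - 0.3(736) = 522.
Demand choke price (Qd = 0): P = 742.8/0.3 = 2476. Consumer surplus = ½ × (2476 - 736) × 522 = 454140.

Consumer surplus = 454140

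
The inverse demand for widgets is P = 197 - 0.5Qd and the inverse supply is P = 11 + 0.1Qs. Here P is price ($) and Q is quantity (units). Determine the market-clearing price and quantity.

P* = 42, Q* = 310

Solving each curve for Q: Qd = 394 - 2P and Qs = -110 + 10P.
The market clears where 394 - 2P = -110 + 10P. Rearranging, 12P = 504, hence P* = 42.
From the demand curve, Q* = 394 - 2(42) = 310.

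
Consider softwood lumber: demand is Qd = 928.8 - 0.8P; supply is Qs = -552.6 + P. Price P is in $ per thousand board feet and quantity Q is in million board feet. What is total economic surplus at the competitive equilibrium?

The market clears where 928.8 - 0.8P = -552.6 + P. Rearranging, 1.8P = 1481.4, hence P* = 823.
Substitute back: Q* = 928.8 - 0.8(823) = 270.4.
Demand choke price = 1161; supply choke price = 552.6. CS = ½(1161 - 823)(270.4) = 45697.6; PS = ½(823 - 552.6)(270.4) = 36558.08. Total surplus = 82255.68.

Total surplus = 82255.68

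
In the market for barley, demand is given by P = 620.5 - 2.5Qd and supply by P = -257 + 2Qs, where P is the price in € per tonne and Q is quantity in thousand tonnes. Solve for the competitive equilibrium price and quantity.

P* = 133, Q* = 195

In direct form, Qd = 248.2 - 0.4P and Qs = 128.5 + 0.5P.
At equilibrium Qd = Qs, so 248.2 - 0.4P = 128.5 + 0.5P; collecting terms, 119.7 = 0.9P and P* = 133.
Substitute back: Q* = 248.2 - 0.4(133) = 195.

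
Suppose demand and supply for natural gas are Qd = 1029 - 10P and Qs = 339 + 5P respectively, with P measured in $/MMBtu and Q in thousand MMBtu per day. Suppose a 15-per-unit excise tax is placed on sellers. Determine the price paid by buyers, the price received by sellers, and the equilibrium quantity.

The tax drives a wedge P_b - P_s = 15. Substituting P_s = P_b - 15 into supply: Qs = 264 + 5P_b.
Equate demand and the shifted supply: 1029 - 10P_b = 264 + 5P_b, giving 15P_b = 765, so P_b = 51.
Then P_s = 51 - 15 = 36 and Q = 1029 - 10(51) = 519.

P_b = 51, P_s = 36, Q = 519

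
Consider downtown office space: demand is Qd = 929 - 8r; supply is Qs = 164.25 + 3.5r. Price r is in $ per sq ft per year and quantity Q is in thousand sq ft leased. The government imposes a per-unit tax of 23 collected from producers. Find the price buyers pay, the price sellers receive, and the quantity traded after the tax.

The tax drives a wedge r_b - r_s = 23. Substituting r_s = r_b - 23 into supply: Qs = 83.75 + 3.5r_b.
Equate demand and the shifted supply: 929 - 8r_b = 83.75 + 3.5r_b, giving 11.5r_b = 845.25, so r_b = 73.5.
So r_s = 50.5 and the quantity traded is Q = 929 - 8(73.5) = 341.

r_b = 73.5, r_s = 50.5, Q = 341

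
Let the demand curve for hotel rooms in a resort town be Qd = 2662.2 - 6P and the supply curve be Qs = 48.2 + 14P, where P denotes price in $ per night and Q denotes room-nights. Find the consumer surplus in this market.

Consumer surplus = 293907

The market clears where 2662.2 - 6P = 48.2 + 14P. Rearranging, 20P = 2614, hence P* = 130.7.
From the demand curve, Q* = 2662.2 - 6(130.7) = 1878.
Demand choke price (Qd = 0): P = 2662.2/6 = 443.7. Consumer surplus = ½ × (443.7 - 130.7) × 1878 = 293907.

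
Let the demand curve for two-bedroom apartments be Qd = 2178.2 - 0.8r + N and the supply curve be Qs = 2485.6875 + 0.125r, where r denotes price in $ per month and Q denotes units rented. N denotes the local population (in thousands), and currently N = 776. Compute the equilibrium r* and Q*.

r* = 506.5, Q* = 2549

With N = 776, demand is Qd = 2954.2 - 0.8r.
Equating demand and supply, 2954.2 - 0.8r = 2485.6875 + 0.125r gives 0.925r = 468.5125, so r* = 506.5.
Substitute back: Q* = 2954.2 - 0.8(506.5) = 2549.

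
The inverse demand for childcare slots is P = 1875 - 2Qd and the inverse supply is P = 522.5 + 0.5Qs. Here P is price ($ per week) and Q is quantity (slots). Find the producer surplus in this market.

Producer surplus = 73170.25

Solving each curve for Q: Qd = 937.5 - 0.5P and Qs = -1045 + 2P.
Set Qd = Qs: 937.5 - 0.5P = -1045 + 2P, so 1982.5 = 2.5P and P* = 793.
Substitute back: Q* = 937.5 - 0.5(793) = 541.
Supply choke price (Qs = 0): P = 522.5. Producer surplus = ½ × (793 - 522.5) × 541 = 73170.25.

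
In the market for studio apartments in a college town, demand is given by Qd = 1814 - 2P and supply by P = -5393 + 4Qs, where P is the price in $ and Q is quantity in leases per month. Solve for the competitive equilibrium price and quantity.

P* = 207, Q* = 1400

Rewriting in direct form: Qs = 1348.25 + 0.25P.
At equilibrium Qd = Qs, so 1814 - 2P = 1348.25 + 0.25P; collecting terms, 465.75 = 2.25P and P* = 207.
Substitute back: Q* = 1814 - 2(207) = 1400.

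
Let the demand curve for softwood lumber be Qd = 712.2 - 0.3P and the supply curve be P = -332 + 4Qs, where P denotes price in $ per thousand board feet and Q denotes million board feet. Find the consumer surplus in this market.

Inverting to quantity form: Qs = 83 + 0.25P.
At equilibrium Qd = Qs, so 712.2 - 0.3P = 83 + 0.25P; collecting terms, 629.2 = 0.55P and P* = 1144.
From the demand curve, Q* = 712.2 - 0.3(1144) = 369.
Demand choke price (Qd = 0): P = 712.2/0.3 = 2374. Consumer surplus = ½ × (2374 - 1144) × 369 = 226935.

Consumer surplus = 226935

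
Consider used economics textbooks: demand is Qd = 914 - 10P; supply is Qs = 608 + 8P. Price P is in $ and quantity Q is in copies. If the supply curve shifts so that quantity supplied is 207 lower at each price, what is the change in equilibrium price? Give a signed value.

Equating demand and supply, 914 - 10P = 608 + 8P gives 18P = 306, so P* = 17.
Substitute back: Q* = 914 - 10(17) = 744.
After the shift, supply is Qs = 401 + 8P.
New equilibrium: 513 = 18P, so P = 28.5 and Q = 629.
ΔP = 28.5 - 17 = 11.5.

ΔP = 11.5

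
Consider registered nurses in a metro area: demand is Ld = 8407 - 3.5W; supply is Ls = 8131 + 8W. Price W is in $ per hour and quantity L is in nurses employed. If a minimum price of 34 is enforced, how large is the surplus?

Surplus = 115

At W = 34: Ld = 8288 and Ls = 8403.
Surplus = Ls - Ld = 8403 - 8288 = 115.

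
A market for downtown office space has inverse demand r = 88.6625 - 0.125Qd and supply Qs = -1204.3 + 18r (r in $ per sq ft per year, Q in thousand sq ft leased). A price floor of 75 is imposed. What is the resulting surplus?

Surplus = 36.4

Rewriting in direct form: Qd = 709.3 - 8r.
With r fixed at 75, quantity demanded is 109.3 and quantity supplied is 145.7.
Surplus = Qs - Qd = 145.7 - 109.3 = 36.4.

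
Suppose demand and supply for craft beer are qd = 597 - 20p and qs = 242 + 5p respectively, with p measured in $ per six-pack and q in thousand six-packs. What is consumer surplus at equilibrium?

The market clears where 597 - 20p = 242 + 5p. Rearranging, 25p = 355, hence p* = 14.2.
Plugging p* into demand: q* = 597 - 20(14.2) = 313.
Demand choke price (qd = 0): p = 597/20 = 29.85. Consumer surplus = ½ × (29.85 - 14.2) × 313 = 2449.225.

Consumer surplus = 2449.225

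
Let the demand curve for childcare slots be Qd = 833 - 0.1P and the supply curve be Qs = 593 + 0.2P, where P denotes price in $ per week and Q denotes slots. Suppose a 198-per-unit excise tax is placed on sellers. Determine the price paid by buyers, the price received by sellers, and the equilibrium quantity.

P_b = 932, P_s = 734, Q = 739.8

With a tax of 198 on sellers, they supply based on the net price P_s = P_b - 198, so Qs = 553.4 + 0.2P_b.
Market clearing requires 833 - 0.1P_b = 553.4 + 0.2P_b; hence 279.6 = 0.3P_b and P_b = 932.
Then P_s = 932 - 198 = 734 and Q = 833 - 0.1(932) = 739.8.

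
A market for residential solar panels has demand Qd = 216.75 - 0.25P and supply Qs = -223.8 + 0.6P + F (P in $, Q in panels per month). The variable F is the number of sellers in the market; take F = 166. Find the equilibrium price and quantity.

P* = 323, Q* = 136

With F = 166, supply is Qs = -57.8 + 0.6P.
Equating demand and supply, 216.75 - 0.25P = -57.8 + 0.6P gives 0.85P = 274.55, so P* = 323.
Then Q* = 216.75 - 0.25(323) = 136.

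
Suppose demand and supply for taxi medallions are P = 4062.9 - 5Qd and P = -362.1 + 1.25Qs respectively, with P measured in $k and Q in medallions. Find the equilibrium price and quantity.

P* = 522.9, Q* = 708

Solving each curve for Q: Qd = 812.58 - 0.2P and Qs = 289.68 + 0.8P.
Set Qd = Qs: 812.58 - 0.2P = 289.68 + 0.8P, so 522.9 = P and P* = 522.9.
From the demand curve, Q* = 812.58 - 0.2(522.9) = 708.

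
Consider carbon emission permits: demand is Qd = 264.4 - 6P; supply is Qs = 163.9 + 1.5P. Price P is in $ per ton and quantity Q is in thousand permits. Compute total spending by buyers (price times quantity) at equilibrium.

Equating demand and supply, 264.4 - 6P = 163.9 + 1.5P gives 7.5P = 100.5, so P* = 13.4.
Then Q* = 264.4 - 6(13.4) = 184.
Total spending by buyers = P* × Q* = 13.4 × 184 = 2465.6.

Total spending by buyers = 2465.6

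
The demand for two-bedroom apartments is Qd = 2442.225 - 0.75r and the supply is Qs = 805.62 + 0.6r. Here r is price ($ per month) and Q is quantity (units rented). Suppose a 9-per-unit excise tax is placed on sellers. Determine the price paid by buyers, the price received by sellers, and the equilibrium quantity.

Sellers keep r_s = r_b - 9 per unit, so supply in terms of the buyer price is Qs = 800.22 + 0.6r_b.
Equate demand and the shifted supply: 2442.225 - 0.75r_b = 800.22 + 0.6r_b, giving 1.35r_b = 1642.005, so r_b = 1216.3.
Then r_s = 1216.3 - 9 = 1207.3 and Q = 2442.225 - 0.75(1216.3) = 1530.

r_b = 1216.3, r_s = 1207.3, Q = 1530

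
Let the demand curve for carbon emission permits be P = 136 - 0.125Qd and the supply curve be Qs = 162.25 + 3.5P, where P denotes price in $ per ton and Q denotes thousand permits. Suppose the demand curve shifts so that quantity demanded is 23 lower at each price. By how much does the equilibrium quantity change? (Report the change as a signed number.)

Rewriting in direct form: Qd = 1088 - 8P.
At equilibrium Qd = Qs, so 1088 - 8P = 162.25 + 3.5P; collecting terms, 925.75 = 11.5P and P* = 80.5.
From the demand curve, Q* = 1088 - 8(80.5) = 444.
After the shift, demand is Qd = 1065 - 8P.
The new intersection has 902.75 = 11.5P, i.e. P = 78.5, Q = 437.
ΔQ = 437 - 444 = -7.

ΔQ = -7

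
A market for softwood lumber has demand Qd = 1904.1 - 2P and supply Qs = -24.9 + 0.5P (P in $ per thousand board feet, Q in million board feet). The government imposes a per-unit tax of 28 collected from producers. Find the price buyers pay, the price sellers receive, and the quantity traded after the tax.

Producers keep P_s = P_b - 28 per unit, so supply in terms of the buyer price is Qs = -38.9 + 0.5P_b.
Equate demand and the shifted supply: 1904.1 - 2P_b = -38.9 + 0.5P_b, giving 2.5P_b = 1943, so P_b = 777.2.
So P_s = 749.2 and the quantity traded is Q = 1904.1 - 2(777.2) = 349.7.

P_b = 777.2, P_s = 749.2, Q = 349.7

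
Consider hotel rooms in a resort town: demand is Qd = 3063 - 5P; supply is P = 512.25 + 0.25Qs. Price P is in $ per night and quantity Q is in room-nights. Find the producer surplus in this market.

Inverting to quantity form: Qs = -2049 + 4P.
At equilibrium Qd = Qs, so 3063 - 5P = -2049 + 4P; collecting terms, 5112 = 9P and P* = 568.
Substitute back: Q* = 3063 - 5(568) = 223.
Supply choke price (Qs = 0): P = 512.25. Producer surplus = ½ × (568 - 512.25) × 223 = 6216.125.

Producer surplus = 6216.125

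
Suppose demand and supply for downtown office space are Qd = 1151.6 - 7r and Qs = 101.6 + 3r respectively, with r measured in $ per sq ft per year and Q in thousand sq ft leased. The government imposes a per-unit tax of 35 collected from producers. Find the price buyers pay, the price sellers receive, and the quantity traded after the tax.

The tax drives a wedge r_b - r_s = 35. Substituting r_s = r_b - 35 into supply: Qs = -3.4 + 3r_b.
Equate demand and the shifted supply: 1151.6 - 7r_b = -3.4 + 3r_b, giving 10r_b = 1155, so r_b = 115.5.
Then r_s = 115.5 - 35 = 80.5 and Q = 1151.6 - 7(115.5) = 343.1.

r_b = 115.5, r_s = 80.5, Q = 343.1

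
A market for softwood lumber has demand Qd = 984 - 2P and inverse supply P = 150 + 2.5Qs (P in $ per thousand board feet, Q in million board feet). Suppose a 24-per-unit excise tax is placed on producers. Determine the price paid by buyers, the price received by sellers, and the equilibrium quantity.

P_b = 439, P_s = 415, Q = 106

Solving each curve for Q: Qs = -60 + 0.4P.
Producers keep P_s = P_b - 24 per unit, so supply in terms of the buyer price is Qs = -69.6 + 0.4P_b.
Equate demand and the shifted supply: 984 - 2P_b = -69.6 + 0.4P_b, giving 2.4P_b = 1053.6, so P_b = 439.
So P_s = 415 and the quantity traded is Q = 984 - 2(439) = 106.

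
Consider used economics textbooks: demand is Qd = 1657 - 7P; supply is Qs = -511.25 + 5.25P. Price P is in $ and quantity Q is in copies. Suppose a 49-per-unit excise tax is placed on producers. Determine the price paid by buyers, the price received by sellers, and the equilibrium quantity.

The tax drives a wedge P_b - P_s = 49. Substituting P_s = P_b - 49 into supply: Qs = -768.5 + 5.25P_b.
Market clearing requires 1657 - 7P_b = -768.5 + 5.25P_b; hence 2425.5 = 12.25P_b and P_b = 198.
Then P_s = 198 - 49 = 149 and Q = 1657 - 7(198) = 271.

P_b = 198, P_s = 149, Q = 271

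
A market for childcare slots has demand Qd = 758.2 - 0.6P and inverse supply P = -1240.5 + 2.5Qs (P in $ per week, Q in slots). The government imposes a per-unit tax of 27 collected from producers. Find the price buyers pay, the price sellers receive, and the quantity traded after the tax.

P_b = 272.8, P_s = 245.8, Q = 594.52

Rewriting in direct form: Qs = 496.2 + 0.4P.
The tax drives a wedge P_b - P_s = 27. Substituting P_s = P_b - 27 into supply: Qs = 485.4 + 0.4P_b.
Market clearing requires 758.2 - 0.6P_b = 485.4 + 0.4P_b; hence 272.8 = P_b and P_b = 272.8.
Then P_s = 272.8 - 27 = 245.8 and Q = 758.2 - 0.6(272.8) = 594.52.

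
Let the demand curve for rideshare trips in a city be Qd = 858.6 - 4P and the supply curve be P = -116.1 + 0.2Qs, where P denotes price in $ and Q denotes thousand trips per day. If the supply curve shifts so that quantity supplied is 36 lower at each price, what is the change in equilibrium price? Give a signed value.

Solving each curve for Q: Qs = 580.5 + 5P.
Equating demand and supply, 858.6 - 4P = 580.5 + 5P gives 9P = 278.1, so P* = 30.9.
Substitute back: Q* = 858.6 - 4(30.9) = 735.
After the shift, supply is Qs = 544.5 + 5P.
New equilibrium: 314.1 = 9P, so P = 34.9 and Q = 719.
ΔP = 34.9 - 30.9 = 4.

ΔP = 4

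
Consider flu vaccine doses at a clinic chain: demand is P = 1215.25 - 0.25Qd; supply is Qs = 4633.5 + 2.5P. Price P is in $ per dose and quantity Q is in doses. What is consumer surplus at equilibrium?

Inverting to quantity form: Qd = 4861 - 4P.
The market clears where 4861 - 4P = 4633.5 + 2.5P. Rearranging, 6.5P = 227.5, hence P* = 35.
Then Q* = 4861 - 4(35) = 4721.
Demand choke price (Qd = 0): P = 4861/4 = 1215.25. Consumer surplus = ½ × (1215.25 - 35) × 4721 = 2785980.125.

Consumer surplus = 2785980.125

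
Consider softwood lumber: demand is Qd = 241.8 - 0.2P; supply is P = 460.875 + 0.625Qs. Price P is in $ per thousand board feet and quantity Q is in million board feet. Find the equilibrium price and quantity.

In direct form, Qs = -737.4 + 1.6P.
Set Qd = Qs: 241.8 - 0.2P = -737.4 + 1.6P, so 979.2 = 1.8P and P* = 544.
Plugging P* into demand: Q* = 241.8 - 0.2(544) = 133.

P* = 544, Q* = 133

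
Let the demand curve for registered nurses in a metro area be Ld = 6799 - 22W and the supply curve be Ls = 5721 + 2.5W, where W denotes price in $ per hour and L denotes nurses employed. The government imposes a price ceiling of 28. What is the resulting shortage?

At W = 28: Ld = 6183 and Ls = 5791.
Shortage = Ld - Ls = 6183 - 5791 = 392.

Shortage = 392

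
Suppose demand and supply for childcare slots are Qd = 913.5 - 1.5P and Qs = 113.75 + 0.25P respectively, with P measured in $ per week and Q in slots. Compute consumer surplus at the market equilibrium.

Equating demand and supply, 913.5 - 1.5P = 113.75 + 0.25P gives 1.75P = 799.75, so P* = 457.
Substitute back: Q* = 913.5 - 1.5(457) = 228.
Demand choke price (Qd = 0): P = 913.5/1.5 = 609. Consumer surplus = ½ × (609 - 457) × 228 = 17328.

Consumer surplus = 17328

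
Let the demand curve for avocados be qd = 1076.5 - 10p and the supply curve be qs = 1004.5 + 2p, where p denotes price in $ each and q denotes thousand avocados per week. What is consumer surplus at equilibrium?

Consumer surplus = 51663.6125

At equilibrium qd = qs, so 1076.5 - 10p = 1004.5 + 2p; collecting terms, 72 = 12p and p* = 6.
Substitute back: q* = 1076.5 - 10(6) = 1016.5.
Demand choke price (qd = 0): p = 1076.5/10 = 107.65. Consumer surplus = ½ × (107.65 - 6) × 1016.5 = 51663.6125.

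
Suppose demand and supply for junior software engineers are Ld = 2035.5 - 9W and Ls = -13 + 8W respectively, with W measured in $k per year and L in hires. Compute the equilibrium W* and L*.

The market clears where 2035.5 - 9W = -13 + 8W. Rearranging, 17W = 2048.5, hence W* = 120.5.
Then L* = 2035.5 - 9(120.5) = 951.

W* = 120.5, L* = 951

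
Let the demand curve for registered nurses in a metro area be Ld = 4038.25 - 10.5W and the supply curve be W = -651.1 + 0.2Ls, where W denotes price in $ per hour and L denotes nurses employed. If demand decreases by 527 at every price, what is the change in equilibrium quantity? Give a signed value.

ΔL = -170

Solving each curve for L: Ls = 3255.5 + 5W.
Set Ld = Ls: 4038.25 - 10.5W = 3255.5 + 5W, so 782.75 = 15.5W and W* = 50.5.
Then L* = 4038.25 - 10.5(50.5) = 3508.
After the shift, demand is Ld = 3511.25 - 10.5W.
Re-solving, 15.5W = 255.75 gives W = 16.5 and L = 3338.
ΔL = 3338 - 3508 = -170.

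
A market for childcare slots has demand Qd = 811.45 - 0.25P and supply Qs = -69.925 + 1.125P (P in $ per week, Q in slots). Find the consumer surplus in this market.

Consumer surplus = 848122.88

Equating demand and supply, 811.45 - 0.25P = -69.925 + 1.125P gives 1.375P = 881.375, so P* = 641.
Substitute back: Q* = 811.45 - 0.25(641) = 651.2.
Demand choke price (Qd = 0): P = 811.45/0.25 = 3245.8. Consumer surplus = ½ × (3245.8 - 641) × 651.2 = 848122.88.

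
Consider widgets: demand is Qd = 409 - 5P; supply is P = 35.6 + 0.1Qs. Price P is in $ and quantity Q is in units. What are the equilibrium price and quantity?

P* = 51, Q* = 154

Solving each curve for Q: Qs = -356 + 10P.
Equating demand and supply, 409 - 5P = -356 + 10P gives 15P = 765, so P* = 51.
Substitute back: Q* = 409 - 5(51) = 154.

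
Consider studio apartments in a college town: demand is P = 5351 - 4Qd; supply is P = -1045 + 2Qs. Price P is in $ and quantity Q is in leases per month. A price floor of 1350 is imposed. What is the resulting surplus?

Surplus = 197.25

Rewriting in direct form: Qd = 1337.75 - 0.25P and Qs = 522.5 + 0.5P.
Evaluating both curves at the floor price 1350 gives Qd = 1000.25, Qs = 1197.5.
Surplus = Qs - Qd = 1197.5 - 1000.25 = 197.25.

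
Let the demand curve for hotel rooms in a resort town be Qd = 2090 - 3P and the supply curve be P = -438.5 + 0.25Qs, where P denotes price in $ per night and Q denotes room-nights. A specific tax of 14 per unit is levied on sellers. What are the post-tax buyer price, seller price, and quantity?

P_b = 56, P_s = 42, Q = 1922

Solving each curve for Q: Qs = 1754 + 4P.
With a tax of 14 on sellers, they supply based on the net price P_s = P_b - 14, so Qs = 1698 + 4P_b.
Set Qd = Qs: 2090 - 3P_b = 1698 + 4P_b, so 392 = 7P_b and P_b = 56.
So P_s = 42 and the quantity traded is Q = 2090 - 3(56) = 1922.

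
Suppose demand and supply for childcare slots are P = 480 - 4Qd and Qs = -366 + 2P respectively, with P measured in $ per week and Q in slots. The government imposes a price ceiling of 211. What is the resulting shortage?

Shortage = 11.25

Inverting to quantity form: Qd = 120 - 0.25P.
With P fixed at 211, quantity demanded is 67.25 and quantity supplied is 56.
Shortage = Qd - Qs = 67.25 - 56 = 11.25.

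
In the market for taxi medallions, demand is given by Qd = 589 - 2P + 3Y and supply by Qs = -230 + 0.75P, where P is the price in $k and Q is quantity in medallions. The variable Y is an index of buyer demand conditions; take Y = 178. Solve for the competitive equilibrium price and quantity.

P* = 492, Q* = 139

With Y = 178, demand is Qd = 1123 - 2P.
At equilibrium Qd = Qs, so 1123 - 2P = -230 + 0.75P; collecting terms, 1353 = 2.75P and P* = 492.
Substitute back: Q* = 1123 - 2(492) = 139.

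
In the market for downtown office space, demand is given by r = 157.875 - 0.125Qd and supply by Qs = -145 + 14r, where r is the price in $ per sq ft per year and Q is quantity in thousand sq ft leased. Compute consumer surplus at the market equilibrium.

Consumer surplus = 35250.0625

Rewriting in direct form: Qd = 1263 - 8r.
The market clears where 1263 - 8r = -145 + 14r. Rearranging, 22r = 1408, hence r* = 64.
Plugging r* into demand: Q* = 1263 - 8(64) = 751.
Demand choke price (Qd = 0): r = 1263/8 = 157.875. Consumer surplus = ½ × (157.875 - 64) × 751 = 35250.0625.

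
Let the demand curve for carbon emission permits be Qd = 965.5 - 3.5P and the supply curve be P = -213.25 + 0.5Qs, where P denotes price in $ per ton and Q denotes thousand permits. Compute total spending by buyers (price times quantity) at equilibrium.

In direct form, Qs = 426.5 + 2P.
Equating demand and supply, 965.5 - 3.5P = 426.5 + 2P gives 5.5P = 539, so P* = 98.
From the demand curve, Q* = 965.5 - 3.5(98) = 622.5.
Total spending by buyers = P* × Q* = 98 × 622.5 = 61005.

Total spending by buyers = 61005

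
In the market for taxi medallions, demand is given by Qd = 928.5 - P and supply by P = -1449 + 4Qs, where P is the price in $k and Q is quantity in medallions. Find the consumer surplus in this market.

Inverting to quantity form: Qs = 362.25 + 0.25P.
Set Qd = Qs: 928.5 - P = 362.25 + 0.25P, so 566.25 = 1.25P and P* = 453.
Substitute back: Q* = 928.5 - 453 = 475.5.
Demand choke price (Qd = 0): P = 928.5. Consumer surplus = ½ × (928.5 - 453) × 475.5 = 113050.125.

Consumer surplus = 113050.125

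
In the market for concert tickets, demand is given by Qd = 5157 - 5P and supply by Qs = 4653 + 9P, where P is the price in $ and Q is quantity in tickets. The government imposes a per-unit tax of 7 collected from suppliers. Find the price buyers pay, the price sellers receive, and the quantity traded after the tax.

With a tax of 7 on suppliers, they supply based on the net price P_s = P_b - 7, so Qs = 4590 + 9P_b.
Equate demand and the shifted supply: 5157 - 5P_b = 4590 + 9P_b, giving 14P_b = 567, so P_b = 40.5.
So P_s = 33.5 and the quantity traded is Q = 5157 - 5(40.5) = 4954.5.

P_b = 40.5, P_s = 33.5, Q = 4954.5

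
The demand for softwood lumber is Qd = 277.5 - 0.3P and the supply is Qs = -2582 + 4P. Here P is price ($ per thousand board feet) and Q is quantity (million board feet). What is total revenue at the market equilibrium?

Total revenue = 51870

The market clears where 277.5 - 0.3P = -2582 + 4P. Rearranging, 4.3P = 2859.5, hence P* = 665.
Plugging P* into demand: Q* = 277.5 - 0.3(665) = 78.
Total revenue = P* × Q* = 665 × 78 = 51870.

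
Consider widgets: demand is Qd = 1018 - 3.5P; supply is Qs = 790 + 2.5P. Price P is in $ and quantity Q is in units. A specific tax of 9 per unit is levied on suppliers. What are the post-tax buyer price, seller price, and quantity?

P_b = 41.75, P_s = 32.75, Q = 871.875

Suppliers keep P_s = P_b - 9 per unit, so supply in terms of the buyer price is Qs = 767.5 + 2.5P_b.
Set Qd = Qs: 1018 - 3.5P_b = 767.5 + 2.5P_b, so 250.5 = 6P_b and P_b = 41.75.
Then P_s = 41.75 - 9 = 32.75 and Q = 1018 - 3.5(41.75) = 871.875.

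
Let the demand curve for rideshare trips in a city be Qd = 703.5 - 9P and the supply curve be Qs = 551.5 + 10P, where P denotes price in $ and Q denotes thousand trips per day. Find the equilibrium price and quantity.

P* = 8, Q* = 631.5

The market clears where 703.5 - 9P = 551.5 + 10P. Rearranging, 19P = 152, hence P* = 8.
Substitute back: Q* = 703.5 - 9(8) = 631.5.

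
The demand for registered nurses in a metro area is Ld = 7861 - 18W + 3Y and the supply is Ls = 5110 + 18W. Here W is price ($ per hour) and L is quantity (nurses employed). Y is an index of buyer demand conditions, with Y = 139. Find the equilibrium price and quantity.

With Y = 139, demand is Ld = 8278 - 18W.
The market clears where 8278 - 18W = 5110 + 18W. Rearranging, 36W = 3168, hence W* = 88.
Substitute back: L* = 8278 - 18(88) = 6694.

W* = 88, L* = 6694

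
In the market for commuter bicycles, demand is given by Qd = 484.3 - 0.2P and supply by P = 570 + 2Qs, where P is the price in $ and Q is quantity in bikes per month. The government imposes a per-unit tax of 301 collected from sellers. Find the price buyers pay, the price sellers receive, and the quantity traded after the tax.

P_b = 1314, P_s = 1013, Q = 221.5

Rewriting in direct form: Qs = -285 + 0.5P.
With a tax of 301 on sellers, they supply based on the net price P_s = P_b - 301, so Qs = -435.5 + 0.5P_b.
Market clearing requires 484.3 - 0.2P_b = -435.5 + 0.5P_b; hence 919.8 = 0.7P_b and P_b = 1314.
Then P_s = 1314 - 301 = 1013 and Q = 484.3 - 0.2(1314) = 221.5.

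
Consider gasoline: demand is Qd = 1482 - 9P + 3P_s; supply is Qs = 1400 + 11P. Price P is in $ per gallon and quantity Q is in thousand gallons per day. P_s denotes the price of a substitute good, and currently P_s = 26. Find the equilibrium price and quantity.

P* = 8, Q* = 1488

With P_s = 26, demand is Qd = 1560 - 9P.
The market clears where 1560 - 9P = 1400 + 11P. Rearranging, 20P = 160, hence P* = 8.
From the demand curve, Q* = 1560 - 9(8) = 1488.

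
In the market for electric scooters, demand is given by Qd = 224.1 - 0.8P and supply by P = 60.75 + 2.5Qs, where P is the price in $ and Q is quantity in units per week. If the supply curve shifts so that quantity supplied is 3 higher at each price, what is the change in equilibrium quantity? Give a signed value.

ΔQ = 2

Inverting to quantity form: Qs = -24.3 + 0.4P.
The market clears where 224.1 - 0.8P = -24.3 + 0.4P. Rearranging, 1.2P = 248.4, hence P* = 207.
From the demand curve, Q* = 224.1 - 0.8(207) = 58.5.
After the shift, supply is Qs = -21.3 + 0.4P.
New equilibrium: 245.4 = 1.2P, so P = 204.5 and Q = 60.5.
ΔQ = 60.5 - 58.5 = 2.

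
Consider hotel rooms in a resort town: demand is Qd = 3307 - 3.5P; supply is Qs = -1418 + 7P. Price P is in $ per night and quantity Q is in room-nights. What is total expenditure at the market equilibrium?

Total expenditure = 779400

Set Qd = Qs: 3307 - 3.5P = -1418 + 7P, so 4725 = 10.5P and P* = 450.
Substitute back: Q* = 3307 - 3.5(450) = 1732.
Total expenditure = P* × Q* = 450 × 1732 = 779400.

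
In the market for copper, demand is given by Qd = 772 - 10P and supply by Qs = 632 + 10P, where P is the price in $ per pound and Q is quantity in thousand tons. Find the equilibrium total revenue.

At equilibrium Qd = Qs, so 772 - 10P = 632 + 10P; collecting terms, 140 = 20P and P* = 7.
Plugging P* into demand: Q* = 772 - 10(7) = 702.
Total revenue = P* × Q* = 7 × 702 = 4914.

Total revenue = 4914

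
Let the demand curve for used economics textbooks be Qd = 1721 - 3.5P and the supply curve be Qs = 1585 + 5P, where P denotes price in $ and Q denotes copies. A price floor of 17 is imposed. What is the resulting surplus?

Surplus = 8.5

With P fixed at 17, quantity demanded is 1661.5 and quantity supplied is 1670.
Surplus = Qs - Qd = 1670 - 1661.5 = 8.5.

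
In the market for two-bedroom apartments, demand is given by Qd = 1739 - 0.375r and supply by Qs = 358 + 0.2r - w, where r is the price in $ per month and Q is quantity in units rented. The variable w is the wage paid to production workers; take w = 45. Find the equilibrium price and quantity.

r* = 2480, Q* = 809

With w = 45, supply is Qs = 313 + 0.2r.
At equilibrium Qd = Qs, so 1739 - 0.375r = 313 + 0.2r; collecting terms, 1426 = 0.575r and r* = 2480.
Then Q* = 1739 - 0.375(2480) = 809.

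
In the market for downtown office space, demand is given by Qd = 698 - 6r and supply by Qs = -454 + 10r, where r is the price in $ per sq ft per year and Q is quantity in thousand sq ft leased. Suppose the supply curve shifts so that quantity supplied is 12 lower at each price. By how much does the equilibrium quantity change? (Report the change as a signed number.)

At equilibrium Qd = Qs, so 698 - 6r = -454 + 10r; collecting terms, 1152 = 16r and r* = 72.
From the demand curve, Q* = 698 - 6(72) = 266.
After the shift, supply is Qs = -466 + 10r.
New equilibrium: 1164 = 16r, so r = 72.75 and Q = 261.5.
ΔQ = 261.5 - 266 = -4.5.

ΔQ = -4.5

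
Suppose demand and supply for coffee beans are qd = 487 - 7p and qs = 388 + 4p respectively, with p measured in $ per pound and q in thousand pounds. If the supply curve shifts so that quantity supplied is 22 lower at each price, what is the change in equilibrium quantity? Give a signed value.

At equilibrium qd = qs, so 487 - 7p = 388 + 4p; collecting terms, 99 = 11p and p* = 9.
Then q* = 487 - 7(9) = 424.
After the shift, supply is qs = 366 + 4p.
New equilibrium: 121 = 11p, so p = 11 and q = 410.
Δq = 410 - 424 = -14.

Δq = -14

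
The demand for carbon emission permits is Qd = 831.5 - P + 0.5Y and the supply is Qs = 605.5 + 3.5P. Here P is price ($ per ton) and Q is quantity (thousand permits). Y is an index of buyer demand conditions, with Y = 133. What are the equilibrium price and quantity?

With Y = 133, demand is Qd = 898 - P.
Equating demand and supply, 898 - P = 605.5 + 3.5P gives 4.5P = 292.5, so P* = 65.
Then Q* = 898 - 65 = 833.

P* = 65, Q* = 833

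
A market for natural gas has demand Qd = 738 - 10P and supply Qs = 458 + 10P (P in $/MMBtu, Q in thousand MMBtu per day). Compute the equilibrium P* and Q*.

Set Qd = Qs: 738 - 10P = 458 + 10P, so 280 = 20P and P* = 14.
From the demand curve, Q* = 738 - 10(14) = 598.

P* = 14, Q* = 598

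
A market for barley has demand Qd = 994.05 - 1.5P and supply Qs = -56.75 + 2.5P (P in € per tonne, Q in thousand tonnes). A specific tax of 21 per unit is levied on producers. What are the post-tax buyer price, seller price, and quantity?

P_b = 275.825, P_s = 254.825, Q = 580.3125

Producers keep P_s = P_b - 21 per unit, so supply in terms of the buyer price is Qs = -109.25 + 2.5P_b.
Equate demand and the shifted supply: 994.05 - 1.5P_b = -109.25 + 2.5P_b, giving 4P_b = 1103.3, so P_b = 275.825.
So P_s = 254.825 and the quantity traded is Q = 994.05 - 1.5(275.825) = 580.3125.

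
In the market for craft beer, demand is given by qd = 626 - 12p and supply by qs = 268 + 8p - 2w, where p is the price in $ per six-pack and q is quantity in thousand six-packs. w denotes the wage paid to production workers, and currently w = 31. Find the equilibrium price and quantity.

With w = 31, supply is qs = 206 + 8p.
The market clears where 626 - 12p = 206 + 8p. Rearranging, 20p = 420, hence p* = 21.
From the demand curve, q* = 626 - 12(21) = 374.

p* = 21, q* = 374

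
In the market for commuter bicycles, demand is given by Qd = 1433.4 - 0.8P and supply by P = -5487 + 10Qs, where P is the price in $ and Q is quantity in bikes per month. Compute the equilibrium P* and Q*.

Solving each curve for Q: Qs = 548.7 + 0.1P.
The market clears where 1433.4 - 0.8P = 548.7 + 0.1P. Rearranging, 0.9P = 884.7, hence P* = 983.
Plugging P* into demand: Q* = 1433.4 - 0.8(983) = 647.

P* = 983, Q* = 647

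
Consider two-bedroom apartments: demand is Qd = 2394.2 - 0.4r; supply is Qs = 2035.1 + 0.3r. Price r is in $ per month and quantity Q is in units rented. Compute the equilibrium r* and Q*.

At equilibrium Qd = Qs, so 2394.2 - 0.4r = 2035.1 + 0.3r; collecting terms, 359.1 = 0.7r and r* = 513.
From the demand curve, Q* = 2394.2 - 0.4(513) = 2189.

r* = 513, Q* = 2189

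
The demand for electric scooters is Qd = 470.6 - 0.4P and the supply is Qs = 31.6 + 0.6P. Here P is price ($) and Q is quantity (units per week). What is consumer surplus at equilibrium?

Set Qd = Qs: 470.6 - 0.4P = 31.6 + 0.6P, so 439 = P and P* = 439.
Plugging P* into demand: Q* = 470.6 - 0.4(439) = 295.
Demand choke price (Qd = 0): P = 470.6/0.4 = 1176.5. Consumer surplus = ½ × (1176.5 - 439) × 295 = 108781.25.

Consumer surplus = 108781.25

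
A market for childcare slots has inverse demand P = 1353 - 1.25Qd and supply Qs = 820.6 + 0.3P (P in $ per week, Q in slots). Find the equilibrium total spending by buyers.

Total spending by buyers = 212296

Solving each curve for Q: Qd = 1082.4 - 0.8P.
At equilibrium Qd = Qs, so 1082.4 - 0.8P = 820.6 + 0.3P; collecting terms, 261.8 = 1.1P and P* = 238.
Plugging P* into demand: Q* = 1082.4 - 0.8(238) = 892.
Total spending by buyers = P* × Q* = 238 × 892 = 212296.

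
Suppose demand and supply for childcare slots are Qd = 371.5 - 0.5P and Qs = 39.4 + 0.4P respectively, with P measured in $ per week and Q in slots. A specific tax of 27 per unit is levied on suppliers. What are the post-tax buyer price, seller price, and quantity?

With a tax of 27 on suppliers, they supply based on the net price P_s = P_b - 27, so Qs = 28.6 + 0.4P_b.
Equate demand and the shifted supply: 371.5 - 0.5P_b = 28.6 + 0.4P_b, giving 0.9P_b = 342.9, so P_b = 381.
Then P_s = 381 - 27 = 354 and Q = 371.5 - 0.5(381) = 181.

P_b = 381, P_s = 354, Q = 181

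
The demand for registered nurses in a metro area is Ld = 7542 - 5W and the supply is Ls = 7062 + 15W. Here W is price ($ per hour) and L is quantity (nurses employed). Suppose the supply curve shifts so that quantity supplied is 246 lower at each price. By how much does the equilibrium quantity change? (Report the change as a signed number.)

ΔL = -61.5

The market clears where 7542 - 5W = 7062 + 15W. Rearranging, 20W = 480, hence W* = 24.
From the demand curve, L* = 7542 - 5(24) = 7422.
After the shift, supply is Ls = 6816 + 15W.
The new intersection has 726 = 20W, i.e. W = 36.3, L = 7360.5.
ΔL = 7360.5 - 7422 = -61.5.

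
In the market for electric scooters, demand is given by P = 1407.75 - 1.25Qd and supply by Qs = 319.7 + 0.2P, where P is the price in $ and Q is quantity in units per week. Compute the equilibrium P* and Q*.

Rewriting in direct form: Qd = 1126.2 - 0.8P.
The market clears where 1126.2 - 0.8P = 319.7 + 0.2P. Rearranging, P = 806.5, hence P* = 806.5.
Substitute back: Q* = 1126.2 - 0.8(806.5) = 481.

P* = 806.5, Q* = 481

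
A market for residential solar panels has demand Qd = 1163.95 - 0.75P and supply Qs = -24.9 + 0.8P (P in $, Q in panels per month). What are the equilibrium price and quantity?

Equating demand and supply, 1163.95 - 0.75P = -24.9 + 0.8P gives 1.55P = 1188.85, so P* = 767.
Plugging P* into demand: Q* = 1163.95 - 0.75(767) = 588.7.

P* = 767, Q* = 588.7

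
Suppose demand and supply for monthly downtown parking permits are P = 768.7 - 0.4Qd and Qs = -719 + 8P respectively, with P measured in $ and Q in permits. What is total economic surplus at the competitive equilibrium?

Total surplus = 438860.3625

Inverting to quantity form: Qd = 1921.75 - 2.5P.
Set Qd = Qs: 1921.75 - 2.5P = -719 + 8P, so 2640.75 = 10.5P and P* = 251.5.
From the demand curve, Q* = 1921.75 - 2.5(251.5) = 1293.
Demand choke price = 768.7; supply choke price = 89.875. CS = ½(768.7 - 251.5)(1293) = 334369.8; PS = ½(251.5 - 89.875)(1293) = 104490.5625. Total surplus = 438860.3625.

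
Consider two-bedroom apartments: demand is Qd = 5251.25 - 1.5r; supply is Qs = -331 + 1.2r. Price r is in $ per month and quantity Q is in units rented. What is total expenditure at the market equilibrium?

Total expenditure = 4445125

Equating demand and supply, 5251.25 - 1.5r = -331 + 1.2r gives 2.7r = 5582.25, so r* = 2067.5.
Plugging r* into demand: Q* = 5251.25 - 1.5(2067.5) = 2150.
Total expenditure = r* × Q* = 2067.5 × 2150 = 4445125.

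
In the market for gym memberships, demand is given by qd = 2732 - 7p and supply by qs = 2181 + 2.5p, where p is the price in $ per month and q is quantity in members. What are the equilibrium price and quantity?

The market clears where 2732 - 7p = 2181 + 2.5p. Rearranging, 9.5p = 551, hence p* = 58.
From the demand curve, q* = 2732 - 7(58) = 2326.

p* = 58, q* = 2326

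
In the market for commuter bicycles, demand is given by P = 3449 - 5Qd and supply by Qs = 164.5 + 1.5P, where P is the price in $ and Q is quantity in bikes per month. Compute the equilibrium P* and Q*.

Solving each curve for Q: Qd = 689.8 - 0.2P.
Equating demand and supply, 689.8 - 0.2P = 164.5 + 1.5P gives 1.7P = 525.3, so P* = 309.
From the demand curve, Q* = 689.8 - 0.2(309) = 628.

P* = 309, Q* = 628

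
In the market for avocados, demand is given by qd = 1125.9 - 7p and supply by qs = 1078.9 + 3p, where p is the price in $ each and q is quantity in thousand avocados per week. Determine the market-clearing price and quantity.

Equating demand and supply, 1125.9 - 7p = 1078.9 + 3p gives 10p = 47, so p* = 4.7.
Substitute back: q* = 1125.9 - 7(4.7) = 1093.

p* = 4.7, q* = 1093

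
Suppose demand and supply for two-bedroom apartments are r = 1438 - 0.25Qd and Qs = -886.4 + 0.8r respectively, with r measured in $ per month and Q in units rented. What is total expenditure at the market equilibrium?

Total expenditure = 304260

In direct form, Qd = 5752 - 4r.
Equating demand and supply, 5752 - 4r = -886.4 + 0.8r gives 4.8r = 6638.4, so r* = 1383.
Then Q* = 5752 - 4(1383) = 220.
Total expenditure = r* × Q* = 1383 × 220 = 304260.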